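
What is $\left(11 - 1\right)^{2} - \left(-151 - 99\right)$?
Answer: $350$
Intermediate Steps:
$\left(11 - 1\right)^{2} - \left(-151 - 99\right) = 10^{2} - -250 = 100 + 250 = 350$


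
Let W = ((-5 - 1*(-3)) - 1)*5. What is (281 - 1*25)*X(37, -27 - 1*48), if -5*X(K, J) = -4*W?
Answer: -3072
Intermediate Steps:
W = -15 (W = ((-5 + 3) - 1)*5 = (-2 - 1)*5 = -3*5 = -15)
X(K, J) = -12 (X(K, J) = -(-4)*(-15)/5 = -⅕*60 = -12)
(281 - 1*25)*X(37, -27 - 1*48) = (281 - 1*25)*(-12) = (281 - 25)*(-12) = 256*(-12) = -3072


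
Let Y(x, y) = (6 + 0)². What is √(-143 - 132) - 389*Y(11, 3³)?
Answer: -14004 + 5*I*√11 ≈ -14004.0 + 16.583*I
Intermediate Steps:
Y(x, y) = 36 (Y(x, y) = 6² = 36)
√(-143 - 132) - 389*Y(11, 3³) = √(-143 - 132) - 389*36 = √(-275) - 14004 = 5*I*√11 - 14004 = -14004 + 5*I*√11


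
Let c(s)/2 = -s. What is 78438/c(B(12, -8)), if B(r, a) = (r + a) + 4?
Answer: -39219/8 ≈ -4902.4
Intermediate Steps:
B(r, a) = 4 + a + r (B(r, a) = (a + r) + 4 = 4 + a + r)
c(s) = -2*s (c(s) = 2*(-s) = -2*s)
78438/c(B(12, -8)) = 78438/((-2*(4 - 8 + 12))) = 78438/((-2*8)) = 78438/(-16) = 78438*(-1/16) = -39219/8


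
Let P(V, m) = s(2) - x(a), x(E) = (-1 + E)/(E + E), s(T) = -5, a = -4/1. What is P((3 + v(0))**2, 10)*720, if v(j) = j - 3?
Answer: -4050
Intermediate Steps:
v(j) = -3 + j
a = -4 (a = -4*1 = -4)
x(E) = (-1 + E)/(2*E) (x(E) = (-1 + E)/((2*E)) = (-1 + E)*(1/(2*E)) = (-1 + E)/(2*E))
P(V, m) = -45/8 (P(V, m) = -5 - (-1 - 4)/(2*(-4)) = -5 - (-1)*(-5)/(2*4) = -5 - 1*5/8 = -5 - 5/8 = -45/8)
P((3 + v(0))**2, 10)*720 = -45/8*720 = -4050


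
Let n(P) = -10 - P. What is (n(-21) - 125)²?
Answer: 12996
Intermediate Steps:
(n(-21) - 125)² = ((-10 - 1*(-21)) - 125)² = ((-10 + 21) - 125)² = (11 - 125)² = (-114)² = 12996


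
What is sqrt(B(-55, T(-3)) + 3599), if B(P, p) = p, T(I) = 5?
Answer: 2*sqrt(901) ≈ 60.033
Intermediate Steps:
sqrt(B(-55, T(-3)) + 3599) = sqrt(5 + 3599) = sqrt(3604) = 2*sqrt(901)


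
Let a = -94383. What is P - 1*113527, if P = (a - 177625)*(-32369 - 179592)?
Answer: 57654974161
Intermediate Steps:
P = 57655087688 (P = (-94383 - 177625)*(-32369 - 179592) = -272008*(-211961) = 57655087688)
P - 1*113527 = 57655087688 - 1*113527 = 57655087688 - 113527 = 57654974161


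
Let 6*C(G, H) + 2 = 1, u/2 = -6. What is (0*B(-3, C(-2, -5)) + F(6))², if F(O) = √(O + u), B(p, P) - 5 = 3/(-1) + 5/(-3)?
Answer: -6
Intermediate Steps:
u = -12 (u = 2*(-6) = -12)
C(G, H) = -⅙ (C(G, H) = -⅓ + (⅙)*1 = -⅓ + ⅙ = -⅙)
B(p, P) = ⅓ (B(p, P) = 5 + (3/(-1) + 5/(-3)) = 5 + (3*(-1) + 5*(-⅓)) = 5 + (-3 - 5/3) = 5 - 14/3 = ⅓)
F(O) = √(-12 + O) (F(O) = √(O - 12) = √(-12 + O))
(0*B(-3, C(-2, -5)) + F(6))² = (0*(⅓) + √(-12 + 6))² = (0 + √(-6))² = (0 + I*√6)² = (I*√6)² = -6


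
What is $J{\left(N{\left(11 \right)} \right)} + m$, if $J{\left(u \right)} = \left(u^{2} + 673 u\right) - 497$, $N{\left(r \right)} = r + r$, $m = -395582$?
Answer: $-380789$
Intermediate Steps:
$N{\left(r \right)} = 2 r$
$J{\left(u \right)} = -497 + u^{2} + 673 u$
$J{\left(N{\left(11 \right)} \right)} + m = \left(-497 + \left(2 \cdot 11\right)^{2} + 673 \cdot 2 \cdot 11\right) - 395582 = \left(-497 + 22^{2} + 673 \cdot 22\right) - 395582 = \left(-497 + 484 + 14806\right) - 395582 = 14793 - 395582 = -380789$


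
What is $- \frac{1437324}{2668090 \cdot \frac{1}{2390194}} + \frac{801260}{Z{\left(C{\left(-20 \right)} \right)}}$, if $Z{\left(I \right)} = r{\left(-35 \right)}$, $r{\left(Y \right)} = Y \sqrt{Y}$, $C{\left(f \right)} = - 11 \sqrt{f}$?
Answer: $- \frac{1717741600428}{1334045} + \frac{160252 i \sqrt{35}}{245} \approx -1.2876 \cdot 10^{6} + 3869.6 i$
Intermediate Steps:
$r{\left(Y \right)} = Y^{\frac{3}{2}}$
$Z{\left(I \right)} = - 35 i \sqrt{35}$ ($Z{\left(I \right)} = \left(-35\right)^{\frac{3}{2}} = - 35 i \sqrt{35}$)
$- \frac{1437324}{2668090 \cdot \frac{1}{2390194}} + \frac{801260}{Z{\left(C{\left(-20 \right)} \right)}} = - \frac{1437324}{2668090 \cdot \frac{1}{2390194}} + \frac{801260}{\left(-35\right) i \sqrt{35}} = - \frac{1437324}{2668090 \cdot \frac{1}{2390194}} + 801260 \frac{i \sqrt{35}}{1225} = - \frac{1437324}{\frac{1334045}{1195097}} + \frac{160252 i \sqrt{35}}{245} = \left(-1437324\right) \frac{1195097}{1334045} + \frac{160252 i \sqrt{35}}{245} = - \frac{1717741600428}{1334045} + \frac{160252 i \sqrt{35}}{245}$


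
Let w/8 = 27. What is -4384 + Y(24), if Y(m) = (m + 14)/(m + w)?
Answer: -526061/120 ≈ -4383.8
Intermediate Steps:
w = 216 (w = 8*27 = 216)
Y(m) = (14 + m)/(216 + m) (Y(m) = (m + 14)/(m + 216) = (14 + m)/(216 + m))
-4384 + Y(24) = -4384 + (14 + 24)/(216 + 24) = -4384 + 38/240 = -4384 + (1/240)*38 = -4384 + 19/120 = -526061/120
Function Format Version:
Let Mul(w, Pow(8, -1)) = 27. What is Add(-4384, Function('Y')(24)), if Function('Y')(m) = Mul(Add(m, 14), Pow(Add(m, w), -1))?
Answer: Rational(-526061, 120) ≈ -4383.8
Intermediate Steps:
w = 216 (w = Mul(8, 27) = 216)
Function('Y')(m) = Mul(Pow(Add(216, m), -1), Add(14, m)) (Function('Y')(m) = Mul(Add(m, 14), Pow(Add(m, 216), -1)) = Mul(Add(14, m), Pow(Add(216, m), -1)) = Mul(Pow(Add(216, m), -1), Add(14, m)))
Add(-4384, Function('Y')(24)) = Add(-4384, Mul(Pow(Add(216, 24), -1), Add(14, 24))) = Add(-4384, Mul(Pow(240, -1), 38)) = Add(-4384, Mul(Rational(1, 240), 38)) = Add(-4384, Rational(19, 120)) = Rational(-526061, 120)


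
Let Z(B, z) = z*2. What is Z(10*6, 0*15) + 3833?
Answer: 3833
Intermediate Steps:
Z(B, z) = 2*z
Z(10*6, 0*15) + 3833 = 2*(0*15) + 3833 = 2*0 + 3833 = 0 + 3833 = 3833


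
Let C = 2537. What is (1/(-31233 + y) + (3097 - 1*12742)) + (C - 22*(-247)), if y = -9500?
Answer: -68187043/40733 ≈ -1674.0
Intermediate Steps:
(1/(-31233 + y) + (3097 - 1*12742)) + (C - 22*(-247)) = (1/(-31233 - 9500) + (3097 - 1*12742)) + (2537 - 22*(-247)) = (1/(-40733) + (3097 - 12742)) + (2537 - 1*(-5434)) = (-1/40733 - 9645) + (2537 + 5434) = -392869786/40733 + 7971 = -68187043/40733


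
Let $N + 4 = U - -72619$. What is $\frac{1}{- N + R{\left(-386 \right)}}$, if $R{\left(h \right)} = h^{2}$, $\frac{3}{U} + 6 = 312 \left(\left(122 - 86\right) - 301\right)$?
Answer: $\frac{27562}{2105213123} \approx 1.3092 \cdot 10^{-5}$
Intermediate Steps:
$U = - \frac{1}{27562}$ ($U = \frac{3}{-6 + 312 \left(\left(122 - 86\right) - 301\right)} = \frac{3}{-6 + 312 \left(36 - 301\right)} = \frac{3}{-6 + 312 \left(-265\right)} = \frac{3}{-6 - 82680} = \frac{3}{-82686} = 3 \left(- \frac{1}{82686}\right) = - \frac{1}{27562} \approx -3.6282 \cdot 10^{-5}$)
$N = \frac{2001414629}{27562}$ ($N = -4 - - \frac{2001524877}{27562} = -4 + \left(- \frac{1}{27562} + 72619\right) = -4 + \frac{2001524877}{27562} = \frac{2001414629}{27562} \approx 72615.0$)
$\frac{1}{- N + R{\left(-386 \right)}} = \frac{1}{\left(-1\right) \frac{2001414629}{27562} + \left(-386\right)^{2}} = \frac{1}{- \frac{2001414629}{27562} + 148996} = \frac{1}{\frac{2105213123}{27562}} = \frac{27562}{2105213123}$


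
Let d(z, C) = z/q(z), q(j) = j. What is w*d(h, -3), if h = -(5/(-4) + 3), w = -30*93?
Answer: -2790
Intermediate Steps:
w = -2790
h = -7/4 (h = -(5*(-1/4) + 3) = -(-5/4 + 3) = -1*7/4 = -7/4 ≈ -1.7500)
d(z, C) = 1 (d(z, C) = z/z = 1)
w*d(h, -3) = -2790*1 = -2790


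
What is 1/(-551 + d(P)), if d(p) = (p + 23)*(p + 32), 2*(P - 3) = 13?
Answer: 4/3191 ≈ 0.0012535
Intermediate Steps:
P = 19/2 (P = 3 + (1/2)*13 = 3 + 13/2 = 19/2 ≈ 9.5000)
d(p) = (23 + p)*(32 + p)
1/(-551 + d(P)) = 1/(-551 + (736 + (19/2)**2 + 55*(19/2))) = 1/(-551 + (736 + 361/4 + 1045/2)) = 1/(-551 + 5395/4) = 1/(3191/4) = 4/3191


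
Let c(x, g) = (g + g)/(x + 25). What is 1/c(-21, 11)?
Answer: 2/11 ≈ 0.18182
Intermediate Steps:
c(x, g) = 2*g/(25 + x) (c(x, g) = (2*g)/(25 + x) = 2*g/(25 + x))
1/c(-21, 11) = 1/(2*11/(25 - 21)) = 1/(2*11/4) = 1/(2*11*(1/4)) = 1/(11/2) = 2/11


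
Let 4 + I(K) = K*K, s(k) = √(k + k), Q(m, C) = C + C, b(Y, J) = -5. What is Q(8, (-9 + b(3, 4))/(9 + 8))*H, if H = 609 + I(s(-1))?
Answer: -16884/17 ≈ -993.18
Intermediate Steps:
Q(m, C) = 2*C
s(k) = √2*√k (s(k) = √(2*k) = √2*√k)
I(K) = -4 + K² (I(K) = -4 + K*K = -4 + K²)
H = 603 (H = 609 + (-4 + (√2*√(-1))²) = 609 + (-4 + (√2*I)²) = 609 + (-4 + (I*√2)²) = 609 + (-4 - 2) = 609 - 6 = 603)
Q(8, (-9 + b(3, 4))/(9 + 8))*H = (2*((-9 - 5)/(9 + 8)))*603 = (2*(-14/17))*603 = -28/17*603 = -16884/17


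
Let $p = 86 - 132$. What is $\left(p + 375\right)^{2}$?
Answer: $108241$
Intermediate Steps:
$p = -46$
$\left(p + 375\right)^{2} = \left(-46 + 375\right)^{2} = 329^{2} = 108241$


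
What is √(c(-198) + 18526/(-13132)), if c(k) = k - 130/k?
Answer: I*√190436347046/30954 ≈ 14.098*I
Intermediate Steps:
√(c(-198) + 18526/(-13132)) = √((-198 - 130/(-198)) + 18526/(-13132)) = √((-198 - 130*(-1/198)) + 18526*(-1/13132)) = √((-198 + 65/99) - 9263/6566) = √(-19537/99 - 9263/6566) = √(-129196979/650034) = I*√190436347046/30954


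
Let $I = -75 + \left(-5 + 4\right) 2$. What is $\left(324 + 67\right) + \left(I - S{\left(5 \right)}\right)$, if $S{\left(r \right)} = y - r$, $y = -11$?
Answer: $330$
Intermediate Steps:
$S{\left(r \right)} = -11 - r$
$I = -77$ ($I = -75 - 2 = -77$)
$\left(324 + 67\right) + \left(I - S{\left(5 \right)}\right) = \left(324 + 67\right) - \left(66 - 5\right) = 391 - 61 = 330$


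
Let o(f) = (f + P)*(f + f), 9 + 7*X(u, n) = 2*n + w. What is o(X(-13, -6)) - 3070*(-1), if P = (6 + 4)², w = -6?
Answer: 114088/49 ≈ 2328.3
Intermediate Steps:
P = 100 (P = 10² = 100)
X(u, n) = -15/7 + 2*n/7 (X(u, n) = -9/7 + (2*n - 6)/7 = -9/7 + (-6 + 2*n)/7 = -9/7 + (-6/7 + 2*n/7) = -15/7 + 2*n/7)
o(f) = 2*f*(100 + f) (o(f) = (f + 100)*(f + f) = (100 + f)*(2*f) = 2*f*(100 + f))
o(X(-13, -6)) - 3070*(-1) = 2*(-15/7 + (2/7)*(-6))*(100 + (-15/7 + (2/7)*(-6))) - 3070*(-1) = 2*(-15/7 - 12/7)*(100 + (-15/7 - 12/7)) - 1*(-3070) = 2*(-27/7)*(100 - 27/7) + 3070 = 2*(-27/7)*(673/7) + 3070 = -36342/49 + 3070 = 114088/49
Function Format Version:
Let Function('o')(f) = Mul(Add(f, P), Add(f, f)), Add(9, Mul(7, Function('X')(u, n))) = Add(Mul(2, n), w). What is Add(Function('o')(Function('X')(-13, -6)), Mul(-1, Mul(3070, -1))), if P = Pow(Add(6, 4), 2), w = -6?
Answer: Rational(114088, 49) ≈ 2328.3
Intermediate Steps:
P = 100 (P = Pow(10, 2) = 100)
Function('X')(u, n) = Add(Rational(-15, 7), Mul(Rational(2, 7), n)) (Function('X')(u, n) = Add(Rational(-9, 7), Mul(Rational(1, 7), Add(Mul(2, n), -6))) = Add(Rational(-9, 7), Mul(Rational(1, 7), Add(-6, Mul(2, n)))) = Add(Rational(-9, 7), Add(Rational(-6, 7), Mul(Rational(2, 7), n))) = Add(Rational(-15, 7), Mul(Rational(2, 7), n)))
Function('o')(f) = Mul(2, f, Add(100, f)) (Function('o')(f) = Mul(Add(f, 100), Add(f, f)) = Mul(Add(100, f), Mul(2, f)) = Mul(2, f, Add(100, f)))
Add(Function('o')(Function('X')(-13, -6)), Mul(-1, Mul(3070, -1))) = Add(Mul(2, Add(Rational(-15, 7), Mul(Rational(2, 7), -6)), Add(100, Add(Rational(-15, 7), Mul(Rational(2, 7), -6)))), Mul(-1, Mul(3070, -1))) = Add(Mul(2, Add(Rational(-15, 7), Rational(-12, 7)), Add(100, Add(Rational(-15, 7), Rational(-12, 7)))), Mul(-1, -3070)) = Add(Mul(2, Rational(-27, 7), Add(100, Rational(-27, 7))), 3070) = Add(Mul(2, Rational(-27, 7), Rational(673, 7)), 3070) = Add(Rational(-36342, 49), 3070) = Rational(114088, 49)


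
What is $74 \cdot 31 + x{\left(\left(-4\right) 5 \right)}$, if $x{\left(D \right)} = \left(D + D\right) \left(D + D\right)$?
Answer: $3894$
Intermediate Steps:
$x{\left(D \right)} = 4 D^{2}$ ($x{\left(D \right)} = 2 D 2 D = 4 D^{2}$)
$74 \cdot 31 + x{\left(\left(-4\right) 5 \right)} = 74 \cdot 31 + 4 \left(\left(-4\right) 5\right)^{2} = 2294 + 4 \left(-20\right)^{2} = 2294 + 4 \cdot 400 = 2294 + 1600 = 3894$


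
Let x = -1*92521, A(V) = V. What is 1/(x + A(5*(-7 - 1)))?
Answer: -1/92561 ≈ -1.0804e-5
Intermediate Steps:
x = -92521
1/(x + A(5*(-7 - 1))) = 1/(-92521 + 5*(-7 - 1)) = 1/(-92521 + 5*(-8)) = 1/(-92521 - 40) = 1/(-92561) = -1/92561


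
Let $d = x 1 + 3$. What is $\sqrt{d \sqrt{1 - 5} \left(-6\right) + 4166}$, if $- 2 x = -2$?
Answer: $\sqrt{4166 - 48 i} \approx 64.546 - 0.3718 i$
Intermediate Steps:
$x = 1$ ($x = \left(- \frac{1}{2}\right) \left(-2\right) = 1$)
$d = 4$ ($d = 1 \cdot 1 + 3 = 1 + 3 = 4$)
$\sqrt{d \sqrt{1 - 5} \left(-6\right) + 4166} = \sqrt{4 \sqrt{1 - 5} \left(-6\right) + 4166} = \sqrt{4 \sqrt{-4} \left(-6\right) + 4166} = \sqrt{4 \cdot 2 i \left(-6\right) + 4166} = \sqrt{8 i \left(-6\right) + 4166} = \sqrt{- 48 i + 4166} = \sqrt{4166 - 48 i}$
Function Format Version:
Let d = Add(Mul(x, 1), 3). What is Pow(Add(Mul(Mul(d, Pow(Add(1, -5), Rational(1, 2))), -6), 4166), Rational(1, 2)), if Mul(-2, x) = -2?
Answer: Pow(Add(4166, Mul(-48, I)), Rational(1, 2)) ≈ Add(64.546, Mul(-0.3718, I))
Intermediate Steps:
x = 1 (x = Mul(Rational(-1, 2), -2) = 1)
d = 4 (d = Add(Mul(1, 1), 3) = Add(1, 3) = 4)
Pow(Add(Mul(Mul(d, Pow(Add(1, -5), Rational(1, 2))), -6), 4166), Rational(1, 2)) = Pow(Add(Mul(Mul(4, Pow(Add(1, -5), Rational(1, 2))), -6), 4166), Rational(1, 2)) = Pow(Add(Mul(Mul(4, Pow(-4, Rational(1, 2))), -6), 4166), Rational(1, 2)) = Pow(Add(Mul(Mul(4, Mul(2, I)), -6), 4166), Rational(1, 2)) = Pow(Add(Mul(Mul(8, I), -6), 4166), Rational(1, 2)) = Pow(Add(Mul(-48, I), 4166), Rational(1, 2)) = Pow(Add(4166, Mul(-48, I)), Rational(1, 2))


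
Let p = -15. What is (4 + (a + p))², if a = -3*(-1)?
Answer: 64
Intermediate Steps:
a = 3
(4 + (a + p))² = (4 + (3 - 15))² = (4 - 12)² = (-8)² = 64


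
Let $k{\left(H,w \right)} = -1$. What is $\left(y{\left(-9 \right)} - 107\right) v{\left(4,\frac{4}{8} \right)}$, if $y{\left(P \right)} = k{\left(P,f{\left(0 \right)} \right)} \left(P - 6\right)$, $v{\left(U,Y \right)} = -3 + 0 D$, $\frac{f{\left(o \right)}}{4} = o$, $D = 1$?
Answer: $276$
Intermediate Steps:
$f{\left(o \right)} = 4 o$
$v{\left(U,Y \right)} = -3$ ($v{\left(U,Y \right)} = -3 + 0 \cdot 1 = -3 + 0 = -3$)
$y{\left(P \right)} = 6 - P$ ($y{\left(P \right)} = - (P - 6) = - (-6 + P) = 6 - P$)
$\left(y{\left(-9 \right)} - 107\right) v{\left(4,\frac{4}{8} \right)} = \left(\left(6 - -9\right) - 107\right) \left(-3\right) = \left(\left(6 + 9\right) - 107\right) \left(-3\right) = \left(15 - 107\right) \left(-3\right) = \left(-92\right) \left(-3\right) = 276$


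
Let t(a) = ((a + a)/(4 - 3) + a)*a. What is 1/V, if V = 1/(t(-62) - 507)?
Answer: 11025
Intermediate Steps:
t(a) = 3*a² (t(a) = ((2*a)/1 + a)*a = ((2*a)*1 + a)*a = (2*a + a)*a = (3*a)*a = 3*a²)
V = 1/11025 (V = 1/(3*(-62)² - 507) = 1/(3*3844 - 507) = 1/(11532 - 507) = 1/11025 ≈ 9.0703e-5)
1/V = 1/(1/11025) = 11025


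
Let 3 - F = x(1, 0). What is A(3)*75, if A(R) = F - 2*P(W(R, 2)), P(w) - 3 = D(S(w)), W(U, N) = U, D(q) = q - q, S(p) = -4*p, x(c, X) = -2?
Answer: -75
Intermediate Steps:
F = 5 (F = 3 - 1*(-2) = 3 + 2 = 5)
D(q) = 0
P(w) = 3 (P(w) = 3 + 0 = 3)
A(R) = -1 (A(R) = 5 - 2*3 = 5 - 6 = -1)
A(3)*75 = -1*75 = -75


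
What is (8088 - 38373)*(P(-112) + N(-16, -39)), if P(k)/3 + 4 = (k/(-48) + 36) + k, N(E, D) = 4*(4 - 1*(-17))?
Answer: 4512465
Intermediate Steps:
N(E, D) = 84 (N(E, D) = 4*(4 + 17) = 4*21 = 84)
P(k) = 96 + 47*k/16 (P(k) = -12 + 3*((k/(-48) + 36) + k) = -12 + 3*((k*(-1/48) + 36) + k) = -12 + 3*((-k/48 + 36) + k) = -12 + 3*((36 - k/48) + k) = -12 + 3*(36 + 47*k/48) = -12 + (108 + 47*k/16) = 96 + 47*k/16)
(8088 - 38373)*(P(-112) + N(-16, -39)) = (8088 - 38373)*((96 + (47/16)*(-112)) + 84) = -30285*((96 - 329) + 84) = -30285*(-233 + 84) = -30285*(-149) = 4512465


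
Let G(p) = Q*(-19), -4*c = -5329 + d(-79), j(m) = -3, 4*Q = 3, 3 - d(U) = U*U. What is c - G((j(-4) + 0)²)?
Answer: 2906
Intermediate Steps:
d(U) = 3 - U² (d(U) = 3 - U*U = 3 - U²)
Q = ¾ (Q = (¼)*3 = ¾ ≈ 0.75000)
c = 11567/4 (c = -(-5329 + (3 - 1*(-79)²))/4 = -(-5329 + (3 - 1*6241))/4 = -(-5329 + (3 - 6241))/4 = -(-5329 - 6238)/4 = -¼*(-11567) = 11567/4 ≈ 2891.8)
G(p) = -57/4 (G(p) = (¾)*(-19) = -57/4)
c - G((j(-4) + 0)²) = 11567/4 - 1*(-57/4) = 11567/4 + 57/4 = 2906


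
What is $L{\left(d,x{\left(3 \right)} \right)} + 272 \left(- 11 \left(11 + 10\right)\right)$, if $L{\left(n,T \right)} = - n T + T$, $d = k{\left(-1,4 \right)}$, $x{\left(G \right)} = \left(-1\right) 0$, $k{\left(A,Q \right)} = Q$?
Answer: $-62832$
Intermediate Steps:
$x{\left(G \right)} = 0$
$d = 4$
$L{\left(n,T \right)} = T - T n$ ($L{\left(n,T \right)} = - T n + T = T - T n$)
$L{\left(d,x{\left(3 \right)} \right)} + 272 \left(- 11 \left(11 + 10\right)\right) = 0 \left(1 - 4\right) + 272 \left(- 11 \left(11 + 10\right)\right) = 0 \left(1 - 4\right) + 272 \left(\left(-11\right) 21\right) = 0 \left(-3\right) + 272 \left(-231\right) = 0 - 62832 = -62832$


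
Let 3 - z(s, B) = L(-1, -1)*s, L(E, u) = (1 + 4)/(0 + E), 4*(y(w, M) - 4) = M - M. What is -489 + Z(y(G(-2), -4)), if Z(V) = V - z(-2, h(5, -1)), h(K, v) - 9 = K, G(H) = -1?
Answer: -478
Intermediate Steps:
h(K, v) = 9 + K
y(w, M) = 4 (y(w, M) = 4 + (M - M)/4 = 4 + (¼)*0 = 4 + 0 = 4)
L(E, u) = 5/E
z(s, B) = 3 + 5*s (z(s, B) = 3 - 5/(-1)*s = 3 - 5*(-1)*s = 3 - (-5)*s = 3 + 5*s)
Z(V) = 7 + V (Z(V) = V - (3 + 5*(-2)) = V - (3 - 10) = V - 1*(-7) = V + 7 = 7 + V)
-489 + Z(y(G(-2), -4)) = -489 + (7 + 4) = -489 + 11 = -478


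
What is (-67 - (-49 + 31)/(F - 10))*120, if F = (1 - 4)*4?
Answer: -89520/11 ≈ -8138.2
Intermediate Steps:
F = -12 (F = -3*4 = -12)
(-67 - (-49 + 31)/(F - 10))*120 = (-67 - (-49 + 31)/(-12 - 10))*120 = (-67 - (-18)/(-22))*120 = (-67 - (-18)*(-1)/22)*120 = (-67 - 1*9/11)*120 = (-67 - 9/11)*120 = -746/11*120 = -89520/11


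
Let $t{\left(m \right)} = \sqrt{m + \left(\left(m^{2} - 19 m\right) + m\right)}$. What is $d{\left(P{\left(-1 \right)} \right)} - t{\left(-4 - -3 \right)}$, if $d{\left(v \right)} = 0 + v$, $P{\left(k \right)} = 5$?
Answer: $5 - 3 \sqrt{2} \approx 0.75736$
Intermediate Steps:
$d{\left(v \right)} = v$
$t{\left(m \right)} = \sqrt{m^{2} - 17 m}$ ($t{\left(m \right)} = \sqrt{m + \left(m^{2} - 18 m\right)} = \sqrt{m^{2} - 17 m}$)
$d{\left(P{\left(-1 \right)} \right)} - t{\left(-4 - -3 \right)} = 5 - \sqrt{\left(-4 - -3\right) \left(-17 - 1\right)} = 5 - \sqrt{\left(-4 + 3\right) \left(-17 + \left(-4 + 3\right)\right)} = 5 - \sqrt{- (-17 - 1)} = 5 - \sqrt{\left(-1\right) \left(-18\right)} = 5 - \sqrt{18} = 5 - 3 \sqrt{2}$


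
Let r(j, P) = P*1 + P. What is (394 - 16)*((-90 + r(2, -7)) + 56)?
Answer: -18144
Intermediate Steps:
r(j, P) = 2*P (r(j, P) = P + P = 2*P)
(394 - 16)*((-90 + r(2, -7)) + 56) = (394 - 16)*((-90 + 2*(-7)) + 56) = 378*((-90 - 14) + 56) = 378*(-104 + 56) = 378*(-48) = -18144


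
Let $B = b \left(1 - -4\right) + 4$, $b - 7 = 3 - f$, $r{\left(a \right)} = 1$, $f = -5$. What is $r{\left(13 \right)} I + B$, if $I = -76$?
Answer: $3$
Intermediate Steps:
$b = 15$ ($b = 7 + \left(3 - -5\right) = 7 + \left(3 + 5\right) = 7 + 8 = 15$)
$B = 79$ ($B = 15 \left(1 - -4\right) + 4 = 15 \left(1 + 4\right) + 4 = 15 \cdot 5 + 4 = 75 + 4 = 79$)
$r{\left(13 \right)} I + B = 1 \left(-76\right) + 79 = -76 + 79 = 3$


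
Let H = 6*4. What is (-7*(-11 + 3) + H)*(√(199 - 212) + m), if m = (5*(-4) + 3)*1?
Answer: -1360 + 80*I*√13 ≈ -1360.0 + 288.44*I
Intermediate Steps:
H = 24
m = -17 (m = (-20 + 3)*1 = -17*1 = -17)
(-7*(-11 + 3) + H)*(√(199 - 212) + m) = (-7*(-11 + 3) + 24)*(√(199 - 212) - 17) = (-7*(-8) + 24)*(√(-13) - 17) = (56 + 24)*(I*√13 - 17) = 80*(-17 + I*√13) = -1360 + 80*I*√13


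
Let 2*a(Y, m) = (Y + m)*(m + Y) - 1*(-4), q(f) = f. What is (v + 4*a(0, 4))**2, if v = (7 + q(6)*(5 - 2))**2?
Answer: 442225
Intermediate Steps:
a(Y, m) = 2 + (Y + m)**2/2 (a(Y, m) = ((Y + m)*(m + Y) - 1*(-4))/2 = ((Y + m)*(Y + m) + 4)/2 = ((Y + m)**2 + 4)/2 = (4 + (Y + m)**2)/2 = 2 + (Y + m)**2/2)
v = 625 (v = (7 + 6*(5 - 2))**2 = (7 + 6*3)**2 = (7 + 18)**2 = 25**2 = 625)
(v + 4*a(0, 4))**2 = (625 + 4*(2 + (0 + 4)**2/2))**2 = (625 + 4*(2 + (1/2)*4**2))**2 = (625 + 4*(2 + (1/2)*16))**2 = (625 + 4*(2 + 8))**2 = (625 + 4*10)**2 = (625 + 40)**2 = 665**2 = 442225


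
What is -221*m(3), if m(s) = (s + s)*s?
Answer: -3978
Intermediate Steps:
m(s) = 2*s² (m(s) = (2*s)*s = 2*s²)
-221*m(3) = -442*3² = -442*9 = -221*18 = -3978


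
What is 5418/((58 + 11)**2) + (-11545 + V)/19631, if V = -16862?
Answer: -3209441/10384799 ≈ -0.30905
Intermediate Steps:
5418/((58 + 11)**2) + (-11545 + V)/19631 = 5418/((58 + 11)**2) + (-11545 - 16862)/19631 = 5418/(69**2) - 28407*1/19631 = 5418/4761 - 28407/19631 = 5418*(1/4761) - 28407/19631 = 602/529 - 28407/19631 = -3209441/10384799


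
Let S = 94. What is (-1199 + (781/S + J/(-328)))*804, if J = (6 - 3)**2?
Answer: -3689580723/3854 ≈ -9.5734e+5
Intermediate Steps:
J = 9 (J = 3**2 = 9)
(-1199 + (781/S + J/(-328)))*804 = (-1199 + (781/94 + 9/(-328)))*804 = (-1199 + (781*(1/94) + 9*(-1/328)))*804 = (-1199 + (781/94 - 9/328))*804 = (-1199 + 127661/15416)*804 = -18356123/15416*804 = -3689580723/3854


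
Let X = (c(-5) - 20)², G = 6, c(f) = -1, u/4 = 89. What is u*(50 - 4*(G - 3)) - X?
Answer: 13087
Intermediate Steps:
u = 356 (u = 4*89 = 356)
X = 441 (X = (-1 - 20)² = (-21)² = 441)
u*(50 - 4*(G - 3)) - X = 356*(50 - 4*(6 - 3)) - 1*441 = 356*(50 - 4*3) - 441 = 356*(50 - 12) - 441 = 356*38 - 441 = 13528 - 441 = 13087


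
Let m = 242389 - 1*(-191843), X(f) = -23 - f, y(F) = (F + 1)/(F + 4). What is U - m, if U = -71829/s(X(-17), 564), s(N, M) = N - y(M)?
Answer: -1684404864/3973 ≈ -4.2396e+5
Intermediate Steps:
y(F) = (1 + F)/(4 + F)
s(N, M) = N - (1 + M)/(4 + M)
U = 40798872/3973 (U = -71829*(4 + 564)/(-1 - 1*564 + (-23 - 1*(-17))*(4 + 564)) = -71829*568/(-1 - 564 + (-23 + 17)*568) = -71829*568/(-1 - 564 - 6*568) = -71829*568/(-1 - 564 - 3408) = -71829/((1/568)*(-3973)) = -71829/(-3973/568) = -71829*(-568/3973) = 40798872/3973 ≈ 10269.)
m = 434232 (m = 242389 + 191843 = 434232)
U - m = 40798872/3973 - 1*434232 = 40798872/3973 - 434232 = -1684404864/3973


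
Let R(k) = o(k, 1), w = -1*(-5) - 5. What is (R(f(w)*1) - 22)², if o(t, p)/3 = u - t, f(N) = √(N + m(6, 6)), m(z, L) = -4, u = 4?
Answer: 64 + 120*I ≈ 64.0 + 120.0*I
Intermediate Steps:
w = 0 (w = 5 - 5 = 0)
f(N) = √(-4 + N) (f(N) = √(N - 4) = √(-4 + N))
o(t, p) = 12 - 3*t (o(t, p) = 3*(4 - t) = 12 - 3*t)
R(k) = 12 - 3*k
(R(f(w)*1) - 22)² = ((12 - 3*√(-4 + 0)) - 22)² = ((12 - 3*√(-4)) - 22)² = ((12 - 3*2*I) - 22)² = ((12 - 6*I) - 22)² = (-10 - 6*I)²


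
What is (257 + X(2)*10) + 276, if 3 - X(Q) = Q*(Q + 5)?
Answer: 423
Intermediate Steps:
X(Q) = 3 - Q*(5 + Q) (X(Q) = 3 - Q*(Q + 5) = 3 - Q*(5 + Q))
(257 + X(2)*10) + 276 = (257 + (3 - 1*2**2 - 5*2)*10) + 276 = (257 + (3 - 1*4 - 10)*10) + 276 = (257 + (3 - 4 - 10)*10) + 276 = (257 - 11*10) + 276 = (257 - 110) + 276 = 147 + 276 = 423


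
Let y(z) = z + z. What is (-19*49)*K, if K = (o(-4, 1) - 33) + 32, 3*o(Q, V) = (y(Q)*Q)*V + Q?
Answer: -23275/3 ≈ -7758.3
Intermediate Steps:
y(z) = 2*z
o(Q, V) = Q/3 + 2*V*Q²/3 (o(Q, V) = (((2*Q)*Q)*V + Q)/3 = ((2*Q²)*V + Q)/3 = (2*V*Q² + Q)/3 = (Q + 2*V*Q²)/3 = Q/3 + 2*V*Q²/3)
K = 25/3 (K = ((⅓)*(-4)*(1 + 2*(-4)*1) - 33) + 32 = ((⅓)*(-4)*(1 - 8) - 33) + 32 = ((⅓)*(-4)*(-7) - 33) + 32 = (28/3 - 33) + 32 = -71/3 + 32 = 25/3 ≈ 8.3333)
(-19*49)*K = -19*49*(25/3) = -931*25/3 = -23275/3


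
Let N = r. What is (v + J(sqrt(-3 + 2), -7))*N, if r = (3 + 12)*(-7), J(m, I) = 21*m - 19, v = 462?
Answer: -46515 - 2205*I ≈ -46515.0 - 2205.0*I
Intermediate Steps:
J(m, I) = -19 + 21*m
r = -105 (r = 15*(-7) = -105)
N = -105
(v + J(sqrt(-3 + 2), -7))*N = (462 + (-19 + 21*sqrt(-3 + 2)))*(-105) = (462 + (-19 + 21*sqrt(-1)))*(-105) = (462 + (-19 + 21*I))*(-105) = (443 + 21*I)*(-105) = -46515 - 2205*I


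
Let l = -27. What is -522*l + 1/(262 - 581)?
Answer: 4495985/319 ≈ 14094.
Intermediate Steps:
-522*l + 1/(262 - 581) = -522*(-27) + 1/(262 - 581) = 14094 + 1/(-319) = 14094 - 1/319 = 4495985/319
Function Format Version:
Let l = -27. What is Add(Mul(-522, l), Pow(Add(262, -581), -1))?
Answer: Rational(4495985, 319) ≈ 14094.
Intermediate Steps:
Add(Mul(-522, l), Pow(Add(262, -581), -1)) = Add(Mul(-522, -27), Pow(Add(262, -581), -1)) = Add(14094, Pow(-319, -1)) = Add(14094, Rational(-1, 319)) = Rational(4495985, 319)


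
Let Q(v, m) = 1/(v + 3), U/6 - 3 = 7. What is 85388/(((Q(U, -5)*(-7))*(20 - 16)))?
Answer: -192123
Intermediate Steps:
U = 60 (U = 18 + 6*7 = 18 + 42 = 60)
Q(v, m) = 1/(3 + v)
85388/(((Q(U, -5)*(-7))*(20 - 16))) = 85388/(((-7/(3 + 60))*(20 - 16))) = 85388/(((-7/63)*4)) = 85388/((((1/63)*(-7))*4)) = 85388/((-⅑*4)) = 85388/(-4/9) = 85388*(-9/4) = -192123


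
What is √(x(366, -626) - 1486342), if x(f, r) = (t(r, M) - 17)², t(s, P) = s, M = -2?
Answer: I*√1072893 ≈ 1035.8*I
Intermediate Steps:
x(f, r) = (-17 + r)² (x(f, r) = (r - 17)² = (-17 + r)²)
√(x(366, -626) - 1486342) = √((-17 - 626)² - 1486342) = √((-643)² - 1486342) = √(413449 - 1486342) = √(-1072893) = I*√1072893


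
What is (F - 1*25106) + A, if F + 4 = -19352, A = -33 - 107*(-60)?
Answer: -38075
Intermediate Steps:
A = 6387 (A = -33 + 6420 = 6387)
F = -19356 (F = -4 - 19352 = -19356)
(F - 1*25106) + A = (-19356 - 1*25106) + 6387 = (-19356 - 25106) + 6387 = -44462 + 6387 = -38075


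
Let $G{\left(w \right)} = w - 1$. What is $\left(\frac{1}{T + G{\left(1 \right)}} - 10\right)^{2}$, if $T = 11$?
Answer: $\frac{11881}{121} \approx 98.19$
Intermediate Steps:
$G{\left(w \right)} = -1 + w$
$\left(\frac{1}{T + G{\left(1 \right)}} - 10\right)^{2} = \left(\frac{1}{11 + \left(-1 + 1\right)} - 10\right)^{2} = \left(\frac{1}{11 + 0} - 10\right)^{2} = \left(\frac{1}{11} - 10\right)^{2} = \left(- \frac{109}{11}\right)^{2} = \frac{11881}{121}$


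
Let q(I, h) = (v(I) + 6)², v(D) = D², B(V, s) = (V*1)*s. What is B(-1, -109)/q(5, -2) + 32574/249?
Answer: 10443585/79763 ≈ 130.93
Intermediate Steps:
B(V, s) = V*s
q(I, h) = (6 + I²)² (q(I, h) = (I² + 6)² = (6 + I²)²)
B(-1, -109)/q(5, -2) + 32574/249 = (-1*(-109))/((6 + 5²)²) + 32574/249 = 109/((6 + 25)²) + 32574*(1/249) = 109/(31²) + 10858/83 = 109/961 + 10858/83 = 10443585/79763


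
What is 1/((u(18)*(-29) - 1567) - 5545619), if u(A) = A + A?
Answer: -1/5548230 ≈ -1.8024e-7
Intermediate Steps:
u(A) = 2*A
1/((u(18)*(-29) - 1567) - 5545619) = 1/(((2*18)*(-29) - 1567) - 5545619) = 1/((36*(-29) - 1567) - 5545619) = 1/((-1044 - 1567) - 5545619) = 1/(-2611 - 5545619) = 1/(-5548230) = -1/5548230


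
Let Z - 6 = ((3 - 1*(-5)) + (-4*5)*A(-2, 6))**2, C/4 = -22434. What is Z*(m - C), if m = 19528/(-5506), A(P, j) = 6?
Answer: 3100269722200/2753 ≈ 1.1261e+9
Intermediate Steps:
C = -89736 (C = 4*(-22434) = -89736)
m = -9764/2753 (m = 19528*(-1/5506) = -9764/2753 ≈ -3.5467)
Z = 12550 (Z = 6 + ((3 - 1*(-5)) - 4*5*6)**2 = 6 + ((3 + 5) - 20*6)**2 = 6 + (8 - 120)**2 = 6 + (-112)**2 = 6 + 12544 = 12550)
Z*(m - C) = 12550*(-9764/2753 - 1*(-89736)) = 12550*(-9764/2753 + 89736) = 12550*(247033444/2753) = 3100269722200/2753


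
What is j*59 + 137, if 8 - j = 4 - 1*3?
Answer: 550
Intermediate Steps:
j = 7 (j = 8 - (4 - 1*3) = 8 - (4 - 3) = 8 - 1*1 = 8 - 1 = 7)
j*59 + 137 = 7*59 + 137 = 413 + 137 = 550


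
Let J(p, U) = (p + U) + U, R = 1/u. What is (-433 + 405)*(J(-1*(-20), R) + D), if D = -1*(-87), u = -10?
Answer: -14952/5 ≈ -2990.4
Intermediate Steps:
R = -⅒ (R = 1/(-10) = -⅒ ≈ -0.10000)
D = 87
J(p, U) = p + 2*U (J(p, U) = (U + p) + U = p + 2*U)
(-433 + 405)*(J(-1*(-20), R) + D) = (-433 + 405)*((-1*(-20) + 2*(-⅒)) + 87) = -28*((20 - ⅕) + 87) = -28*(99/5 + 87) = -28*534/5 = -14952/5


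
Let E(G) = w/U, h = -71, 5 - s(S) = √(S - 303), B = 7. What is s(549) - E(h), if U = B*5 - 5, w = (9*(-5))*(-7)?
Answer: -11/2 - √246 ≈ -21.184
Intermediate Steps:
w = 315 (w = -45*(-7) = 315)
U = 30 (U = 7*5 - 5 = 35 - 5 = 30)
s(S) = 5 - √(-303 + S) (s(S) = 5 - √(S - 303) = 5 - √(-303 + S))
E(G) = 21/2 (E(G) = 315/30 = 315*(1/30) = 21/2)
s(549) - E(h) = (5 - √(-303 + 549)) - 1*21/2 = (5 - √246) - 21/2 = -11/2 - √246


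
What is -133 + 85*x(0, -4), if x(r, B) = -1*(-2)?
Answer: 37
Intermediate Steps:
x(r, B) = 2
-133 + 85*x(0, -4) = -133 + 85*2 = -133 + 170 = 37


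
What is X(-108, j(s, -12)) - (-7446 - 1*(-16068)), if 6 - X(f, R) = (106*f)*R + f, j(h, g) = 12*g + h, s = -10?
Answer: -1771500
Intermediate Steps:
j(h, g) = h + 12*g
X(f, R) = 6 - f - 106*R*f (X(f, R) = 6 - ((106*f)*R + f) = 6 - (106*R*f + f) = 6 - (f + 106*R*f) = 6 + (-f - 106*R*f) = 6 - f - 106*R*f)
X(-108, j(s, -12)) - (-7446 - 1*(-16068)) = (6 - 1*(-108) - 106*(-10 + 12*(-12))*(-108)) - (-7446 - 1*(-16068)) = (6 + 108 - 106*(-10 - 144)*(-108)) - (-7446 + 16068) = (6 + 108 - 106*(-154)*(-108)) - 1*8622 = (6 + 108 - 1762992) - 8622 = -1762878 - 8622 = -1771500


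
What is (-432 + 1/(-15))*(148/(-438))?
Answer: 479594/3285 ≈ 146.00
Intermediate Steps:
(-432 + 1/(-15))*(148/(-438)) = (-432 - 1/15)*(148*(-1/438)) = -6481/15*(-74/219) = 479594/3285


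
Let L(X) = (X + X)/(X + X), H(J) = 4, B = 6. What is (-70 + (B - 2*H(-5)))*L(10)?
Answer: -72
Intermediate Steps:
L(X) = 1 (L(X) = (2*X)/((2*X)) = (2*X)*(1/(2*X)) = 1)
(-70 + (B - 2*H(-5)))*L(10) = (-70 + (6 - 2*4))*1 = (-70 + (6 - 8))*1 = (-70 - 2)*1 = -72*1 = -72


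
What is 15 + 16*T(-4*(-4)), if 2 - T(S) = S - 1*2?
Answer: -177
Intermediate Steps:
T(S) = 4 - S (T(S) = 2 - (S - 1*2) = 2 - (S - 2) = 2 - (-2 + S) = 2 + (2 - S) = 4 - S)
15 + 16*T(-4*(-4)) = 15 + 16*(4 - (-4)*(-4)) = 15 + 16*(4 - 1*16) = 15 + 16*(4 - 16) = 15 + 16*(-12) = 15 - 192 = -177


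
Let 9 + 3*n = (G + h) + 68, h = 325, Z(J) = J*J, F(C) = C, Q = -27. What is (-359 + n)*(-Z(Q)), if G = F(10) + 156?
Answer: 128061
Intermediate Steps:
Z(J) = J²
G = 166 (G = 10 + 156 = 166)
n = 550/3 (n = -3 + ((166 + 325) + 68)/3 = -3 + (491 + 68)/3 = -3 + (⅓)*559 = -3 + 559/3 = 550/3 ≈ 183.33)
(-359 + n)*(-Z(Q)) = (-359 + 550/3)*(-1*(-27)²) = -(-527)*729/3 = -527/3*(-729) = 128061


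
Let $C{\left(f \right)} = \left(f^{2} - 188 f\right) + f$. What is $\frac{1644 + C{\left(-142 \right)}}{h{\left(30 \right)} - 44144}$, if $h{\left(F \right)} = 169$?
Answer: $- \frac{48362}{43975} \approx -1.0998$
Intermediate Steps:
$C{\left(f \right)} = f^{2} - 187 f$
$\frac{1644 + C{\left(-142 \right)}}{h{\left(30 \right)} - 44144} = \frac{1644 - 142 \left(-187 - 142\right)}{169 - 44144} = \frac{1644 - -46718}{-43975} = \left(1644 + 46718\right) \left(- \frac{1}{43975}\right) = 48362 \left(- \frac{1}{43975}\right) = - \frac{48362}{43975}$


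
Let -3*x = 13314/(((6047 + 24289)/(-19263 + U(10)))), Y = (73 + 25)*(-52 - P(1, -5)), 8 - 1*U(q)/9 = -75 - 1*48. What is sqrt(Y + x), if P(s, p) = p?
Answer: I*sqrt(195758129)/316 ≈ 44.276*I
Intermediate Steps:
U(q) = 1179 (U(q) = 72 - 9*(-75 - 1*48) = 72 - 9*(-75 - 48) = 72 - 9*(-123) = 72 + 1107 = 1179)
Y = -4606 (Y = (73 + 25)*(-52 - 1*(-5)) = 98*(-52 + 5) = 98*(-47) = -4606)
x = 3344033/1264 (x = -4438/((6047 + 24289)/(-19263 + 1179)) = -4438/(30336/(-18084)) = -4438/(30336*(-1/18084)) = -4438/(-2528/1507) = -4438*(-1507)/2528 = -1/3*(-10032099/1264) = 3344033/1264 ≈ 2645.6)
sqrt(Y + x) = sqrt(-4606 + 3344033/1264) = sqrt(-2477951/1264) = I*sqrt(195758129)/316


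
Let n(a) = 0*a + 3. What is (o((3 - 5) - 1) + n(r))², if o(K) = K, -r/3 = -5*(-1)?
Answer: 0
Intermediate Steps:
r = -15 (r = -(-15)*(-1) = -3*5 = -15)
n(a) = 3 (n(a) = 0 + 3 = 3)
(o((3 - 5) - 1) + n(r))² = (((3 - 5) - 1) + 3)² = ((-2 - 1) + 3)² = (-3 + 3)² = 0² = 0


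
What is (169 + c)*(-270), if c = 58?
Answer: -61290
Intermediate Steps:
(169 + c)*(-270) = (169 + 58)*(-270) = 227*(-270) = -61290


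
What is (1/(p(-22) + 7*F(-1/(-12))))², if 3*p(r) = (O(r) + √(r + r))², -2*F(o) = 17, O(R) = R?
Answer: 36*I/(-67207*I + 184096*√11) ≈ -6.4122e-6 + 5.8255e-5*I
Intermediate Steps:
F(o) = -17/2 (F(o) = -½*17 = -17/2)
p(r) = (r + √2*√r)²/3 (p(r) = (r + √(r + r))²/3 = (r + √(2*r))²/3 = (r + √2*√r)²/3)
(1/(p(-22) + 7*F(-1/(-12))))² = (1/((-22 + √2*√(-22))²/3 + 7*(-17/2)))² = (1/((-22 + √2*(I*√22))²/3 - 119/2))² = (1/((-22 + 2*I*√11)²/3 - 119/2))² = (1/(-119/2 + (-22 + 2*I*√11)²/3))² = (-119/2 + (-22 + 2*I*√11)²/3)⁻²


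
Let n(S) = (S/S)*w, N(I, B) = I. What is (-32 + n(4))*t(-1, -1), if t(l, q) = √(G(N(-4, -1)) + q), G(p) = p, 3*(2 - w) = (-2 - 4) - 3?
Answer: -27*I*√5 ≈ -60.374*I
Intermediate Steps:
w = 5 (w = 2 - ((-2 - 4) - 3)/3 = 2 - (-6 - 3)/3 = 2 - ⅓*(-9) = 2 + 3 = 5)
n(S) = 5 (n(S) = (S/S)*5 = 1*5 = 5)
t(l, q) = √(-4 + q)
(-32 + n(4))*t(-1, -1) = (-32 + 5)*√(-4 - 1) = -27*I*√5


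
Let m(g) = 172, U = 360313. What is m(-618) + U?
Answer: 360485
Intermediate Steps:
m(-618) + U = 172 + 360313 = 360485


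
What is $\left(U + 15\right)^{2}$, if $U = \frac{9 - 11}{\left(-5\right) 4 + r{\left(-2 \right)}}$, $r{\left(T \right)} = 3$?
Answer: $\frac{66049}{289} \approx 228.54$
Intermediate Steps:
$U = \frac{2}{17}$ ($U = \frac{9 - 11}{\left(-5\right) 4 + 3} = - \frac{2}{-20 + 3} = - \frac{2}{-17} = \left(-2\right) \left(- \frac{1}{17}\right) = \frac{2}{17} \approx 0.11765$)
$\left(U + 15\right)^{2} = \left(\frac{2}{17} + 15\right)^{2} = \left(\frac{257}{17}\right)^{2} = \frac{66049}{289}$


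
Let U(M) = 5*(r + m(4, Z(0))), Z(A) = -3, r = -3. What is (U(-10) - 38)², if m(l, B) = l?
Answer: 1089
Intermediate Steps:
U(M) = 5 (U(M) = 5*(-3 + 4) = 5*1 = 5)
(U(-10) - 38)² = (5 - 38)² = (-33)² = 1089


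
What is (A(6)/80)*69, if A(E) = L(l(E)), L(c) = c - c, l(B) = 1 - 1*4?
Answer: 0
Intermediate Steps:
l(B) = -3 (l(B) = 1 - 4 = -3)
L(c) = 0
A(E) = 0
(A(6)/80)*69 = (0/80)*69 = (0*(1/80))*69 = 0*69 = 0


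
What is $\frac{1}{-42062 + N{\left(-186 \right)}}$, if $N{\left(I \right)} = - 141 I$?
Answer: $- \frac{1}{15836} \approx -6.3147 \cdot 10^{-5}$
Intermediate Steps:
$\frac{1}{-42062 + N{\left(-186 \right)}} = \frac{1}{-42062 - -26226} = \frac{1}{-42062 + 26226} = \frac{1}{-15836} = - \frac{1}{15836}$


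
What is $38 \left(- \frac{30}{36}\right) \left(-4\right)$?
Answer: $\frac{380}{3} \approx 126.67$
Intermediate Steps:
$38 \left(- \frac{30}{36}\right) \left(-4\right) = 38 \left(\left(-30\right) \frac{1}{36}\right) \left(-4\right) = 38 \left(- \frac{5}{6}\right) \left(-4\right) = \left(- \frac{95}{3}\right) \left(-4\right) = \frac{380}{3}$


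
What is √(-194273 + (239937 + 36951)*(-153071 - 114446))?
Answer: I*√74072441369 ≈ 2.7216e+5*I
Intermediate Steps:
√(-194273 + (239937 + 36951)*(-153071 - 114446)) = √(-194273 + 276888*(-267517)) = √(-194273 - 74072247096) = √(-74072441369) = I*√74072441369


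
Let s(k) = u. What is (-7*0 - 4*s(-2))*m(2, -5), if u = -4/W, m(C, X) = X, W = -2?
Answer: 40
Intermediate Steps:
u = 2 (u = -4/(-2) = -4*(-1/2) = 2)
s(k) = 2
(-7*0 - 4*s(-2))*m(2, -5) = (-7*0 - 4*2)*(-5) = (0 - 8)*(-5) = -8*(-5) = 40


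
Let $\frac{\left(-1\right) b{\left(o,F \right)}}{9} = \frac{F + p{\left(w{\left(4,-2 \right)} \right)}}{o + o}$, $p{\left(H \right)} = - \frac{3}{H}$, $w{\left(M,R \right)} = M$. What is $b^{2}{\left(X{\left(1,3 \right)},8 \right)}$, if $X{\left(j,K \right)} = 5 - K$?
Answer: $\frac{68121}{256} \approx 266.1$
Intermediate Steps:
$b{\left(o,F \right)} = - \frac{9 \left(- \frac{3}{4} + F\right)}{2 o}$ ($b{\left(o,F \right)} = - 9 \frac{F - \frac{3}{4}}{o + o} = - 9 \frac{F - \frac{3}{4}}{2 o} = - 9 \left(F - \frac{3}{4}\right) \frac{1}{2 o} = - 9 \left(- \frac{3}{4} + F\right) \frac{1}{2 o} = - 9 \frac{- \frac{3}{4} + F}{2 o} = - \frac{9 \left(- \frac{3}{4} + F\right)}{2 o}$)
$b^{2}{\left(X{\left(1,3 \right)},8 \right)} = \left(\frac{9 \left(3 - 32\right)}{8 \left(5 - 3\right)}\right)^{2} = \left(\frac{9}{8} \cdot \frac{1}{2} \left(-29\right)\right)^{2} = \left(- \frac{261}{16}\right)^{2} = \frac{68121}{256}$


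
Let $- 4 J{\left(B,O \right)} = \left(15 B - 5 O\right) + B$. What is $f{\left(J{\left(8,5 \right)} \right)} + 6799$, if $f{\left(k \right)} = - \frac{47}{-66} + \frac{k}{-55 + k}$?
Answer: $\frac{144963061}{21318} \approx 6800.0$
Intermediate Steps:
$J{\left(B,O \right)} = - 4 B + \frac{5 O}{4}$ ($J{\left(B,O \right)} = - \frac{\left(15 B - 5 O\right) + B}{4} = - \frac{\left(- 5 O + 15 B\right) + B}{4} = - \frac{- 5 O + 16 B}{4} = - 4 B + \frac{5 O}{4}$)
$f{\left(k \right)} = \frac{47}{66} + \frac{k}{-55 + k}$ ($f{\left(k \right)} = \left(-47\right) \left(- \frac{1}{66}\right) + \frac{k}{-55 + k} = \frac{47}{66} + \frac{k}{-55 + k}$)
$f{\left(J{\left(8,5 \right)} \right)} + 6799 = \frac{-2585 + 113 \left(\left(-4\right) 8 + \frac{5}{4} \cdot 5\right)}{66 \left(-55 + \left(\left(-4\right) 8 + \frac{5}{4} \cdot 5\right)\right)} + 6799 = \frac{-2585 + 113 \left(-32 + \frac{25}{4}\right)}{66 \left(-55 + \left(-32 + \frac{25}{4}\right)\right)} + 6799 = \frac{-2585 + 113 \left(- \frac{103}{4}\right)}{66 \left(-55 - \frac{103}{4}\right)} + 6799 = \frac{-2585 - \frac{11639}{4}}{66 \left(- \frac{323}{4}\right)} + 6799 = \frac{1}{66} \left(- \frac{4}{323}\right) \left(- \frac{21979}{4}\right) + 6799 = \frac{21979}{21318} + 6799 = \frac{144963061}{21318}$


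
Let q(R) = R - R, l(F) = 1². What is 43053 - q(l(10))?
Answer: 43053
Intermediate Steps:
l(F) = 1
q(R) = 0
43053 - q(l(10)) = 43053 - 1*0 = 43053 + 0 = 43053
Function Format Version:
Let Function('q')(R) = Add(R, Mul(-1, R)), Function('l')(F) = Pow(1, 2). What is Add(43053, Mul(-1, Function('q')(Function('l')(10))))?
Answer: 43053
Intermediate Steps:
Function('l')(F) = 1
Function('q')(R) = 0
Add(43053, Mul(-1, Function('q')(Function('l')(10)))) = Add(43053, Mul(-1, 0)) = Add(43053, 0) = 43053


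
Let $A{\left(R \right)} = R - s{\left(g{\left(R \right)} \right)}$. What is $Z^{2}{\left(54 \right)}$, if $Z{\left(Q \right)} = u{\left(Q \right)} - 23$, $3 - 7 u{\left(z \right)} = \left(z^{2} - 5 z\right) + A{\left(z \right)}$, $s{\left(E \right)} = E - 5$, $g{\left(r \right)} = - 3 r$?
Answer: $\frac{9150625}{49} \approx 1.8675 \cdot 10^{5}$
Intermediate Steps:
$s{\left(E \right)} = -5 + E$
$A{\left(R \right)} = 5 + 4 R$ ($A{\left(R \right)} = R - \left(-5 - 3 R\right) = R + \left(5 + 3 R\right) = 5 + 4 R$)
$u{\left(z \right)} = - \frac{2}{7} - \frac{z^{2}}{7} + \frac{z}{7}$ ($u{\left(z \right)} = \frac{3}{7} - \frac{\left(z^{2} - 5 z\right) + \left(5 + 4 z\right)}{7} = \frac{3}{7} - \frac{5 + z^{2} - z}{7} = \frac{3}{7} - \left(\frac{5}{7} - \frac{z}{7} + \frac{z^{2}}{7}\right) = - \frac{2}{7} - \frac{z^{2}}{7} + \frac{z}{7}$)
$Z{\left(Q \right)} = - \frac{163}{7} - \frac{Q^{2}}{7} + \frac{Q}{7}$ ($Z{\left(Q \right)} = \left(- \frac{2}{7} - \frac{Q^{2}}{7} + \frac{Q}{7}\right) - 23 = - \frac{163}{7} - \frac{Q^{2}}{7} + \frac{Q}{7}$)
$Z^{2}{\left(54 \right)} = \left(- \frac{163}{7} - \frac{54^{2}}{7} + \frac{1}{7} \cdot 54\right)^{2} = \left(- \frac{163}{7} - \frac{2916}{7} + \frac{54}{7}\right)^{2} = \left(- \frac{3025}{7}\right)^{2} = \frac{9150625}{49}$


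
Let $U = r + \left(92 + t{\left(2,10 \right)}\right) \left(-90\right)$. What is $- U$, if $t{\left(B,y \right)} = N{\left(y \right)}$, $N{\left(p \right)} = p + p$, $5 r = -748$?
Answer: $\frac{51148}{5} \approx 10230.0$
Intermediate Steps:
$r = - \frac{748}{5}$ ($r = \frac{1}{5} \left(-748\right) = - \frac{748}{5} \approx -149.6$)
$N{\left(p \right)} = 2 p$
$t{\left(B,y \right)} = 2 y$
$U = - \frac{51148}{5}$ ($U = - \frac{748}{5} + \left(92 + 2 \cdot 10\right) \left(-90\right) = - \frac{748}{5} + \left(92 + 20\right) \left(-90\right) = - \frac{748}{5} + 112 \left(-90\right) = - \frac{748}{5} - 10080 = - \frac{51148}{5} \approx -10230.0$)
$- U = \left(-1\right) \left(- \frac{51148}{5}\right) = \frac{51148}{5}$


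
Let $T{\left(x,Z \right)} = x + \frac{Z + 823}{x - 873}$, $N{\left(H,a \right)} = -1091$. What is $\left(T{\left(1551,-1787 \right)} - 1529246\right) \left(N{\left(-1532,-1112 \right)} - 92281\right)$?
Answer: $\frac{16118779943788}{113} \approx 1.4264 \cdot 10^{11}$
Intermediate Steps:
$T{\left(x,Z \right)} = x + \frac{823 + Z}{-873 + x}$
$\left(T{\left(1551,-1787 \right)} - 1529246\right) \left(N{\left(-1532,-1112 \right)} - 92281\right) = \left(\frac{823 - 1787 + 1551^{2} - 1354023}{-873 + 1551} - 1529246\right) \left(-1091 - 92281\right) = \left(\frac{823 - 1787 + 2405601 - 1354023}{678} - 1529246\right) \left(-93372\right) = \left(\frac{1}{678} \cdot 1050614 - 1529246\right) \left(-93372\right) = \left(\frac{525307}{339} - 1529246\right) \left(-93372\right) = \left(- \frac{517889087}{339}\right) \left(-93372\right) = \frac{16118779943788}{113}$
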